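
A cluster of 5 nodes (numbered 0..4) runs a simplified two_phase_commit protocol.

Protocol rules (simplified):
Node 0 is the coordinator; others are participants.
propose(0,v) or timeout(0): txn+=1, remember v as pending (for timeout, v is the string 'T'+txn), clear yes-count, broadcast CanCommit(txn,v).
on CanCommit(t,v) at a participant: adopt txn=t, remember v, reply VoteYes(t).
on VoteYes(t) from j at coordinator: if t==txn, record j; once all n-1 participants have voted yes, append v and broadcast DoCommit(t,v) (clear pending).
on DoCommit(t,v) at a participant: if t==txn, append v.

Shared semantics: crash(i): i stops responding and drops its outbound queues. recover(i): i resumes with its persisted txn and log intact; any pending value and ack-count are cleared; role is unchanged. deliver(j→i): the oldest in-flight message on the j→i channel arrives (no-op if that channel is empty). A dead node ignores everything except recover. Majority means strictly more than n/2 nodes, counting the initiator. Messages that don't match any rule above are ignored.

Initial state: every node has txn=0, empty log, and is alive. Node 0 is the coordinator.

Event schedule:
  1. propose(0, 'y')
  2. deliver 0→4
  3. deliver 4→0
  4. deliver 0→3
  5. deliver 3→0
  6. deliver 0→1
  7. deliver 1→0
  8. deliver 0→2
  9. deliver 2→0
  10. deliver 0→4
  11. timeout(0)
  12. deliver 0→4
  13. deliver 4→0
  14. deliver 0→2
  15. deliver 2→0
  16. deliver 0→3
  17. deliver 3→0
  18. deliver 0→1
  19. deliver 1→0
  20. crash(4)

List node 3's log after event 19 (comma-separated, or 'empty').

y

after 1 — propose(0,'y'): n0:coor/t1/[-]
after 2 — deliver 0→4: n4:part/t1/[-]
after 3 — deliver 4→0: ·
after 4 — deliver 0→3: n3:part/t1/[-]
after 5 — deliver 3→0: ·
after 6 — deliver 0→1: n1:part/t1/[-]
after 7 — deliver 1→0: ·
after 8 — deliver 0→2: n2:part/t1/[-]
after 9 — deliver 2→0: n0:coor/t1/[y]
after 10 — deliver 0→4: n4:part/t1/[y]
after 11 — timeout(0): n0:coor/t2/[y]
after 12 — deliver 0→4: n4:part/t2/[y]
after 13 — deliver 4→0: ·
after 14 — deliver 0→2: n2:part/t1/[y]
after 15 — deliver 2→0: ·
after 16 — deliver 0→3: n3:part/t1/[y]
after 17 — deliver 3→0: ·
after 18 — deliver 0→1: n1:part/t1/[y]
after 19 — deliver 1→0: ·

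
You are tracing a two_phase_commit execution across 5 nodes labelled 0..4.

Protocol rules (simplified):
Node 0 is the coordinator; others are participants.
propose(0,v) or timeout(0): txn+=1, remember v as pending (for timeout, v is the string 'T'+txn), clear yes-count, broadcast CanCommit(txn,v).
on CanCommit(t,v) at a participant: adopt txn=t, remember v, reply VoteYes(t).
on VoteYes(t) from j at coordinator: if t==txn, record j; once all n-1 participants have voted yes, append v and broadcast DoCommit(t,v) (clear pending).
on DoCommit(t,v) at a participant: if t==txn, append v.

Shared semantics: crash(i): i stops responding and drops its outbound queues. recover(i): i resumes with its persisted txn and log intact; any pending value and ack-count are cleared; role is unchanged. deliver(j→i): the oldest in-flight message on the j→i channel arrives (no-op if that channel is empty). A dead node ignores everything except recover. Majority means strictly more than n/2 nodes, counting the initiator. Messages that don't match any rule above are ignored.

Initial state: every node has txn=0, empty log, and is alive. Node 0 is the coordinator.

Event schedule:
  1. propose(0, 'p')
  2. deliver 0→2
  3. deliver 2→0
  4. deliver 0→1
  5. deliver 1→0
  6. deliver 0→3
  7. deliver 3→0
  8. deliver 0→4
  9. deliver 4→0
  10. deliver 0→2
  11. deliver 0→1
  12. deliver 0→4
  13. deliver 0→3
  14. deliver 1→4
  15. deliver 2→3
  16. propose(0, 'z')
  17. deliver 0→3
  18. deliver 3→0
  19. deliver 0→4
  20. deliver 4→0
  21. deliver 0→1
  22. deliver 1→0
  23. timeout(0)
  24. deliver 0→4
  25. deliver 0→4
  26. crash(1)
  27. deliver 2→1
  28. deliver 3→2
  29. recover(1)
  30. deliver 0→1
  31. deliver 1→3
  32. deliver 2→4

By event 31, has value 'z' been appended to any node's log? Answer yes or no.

step 1 propose(0,'p'): 0={coor,t=1,log=-}
step 2 deliver 0→2: 2={part,t=1,log=-}
step 3 deliver 2→0: —
step 4 deliver 0→1: 1={part,t=1,log=-}
step 5 deliver 1→0: —
step 6 deliver 0→3: 3={part,t=1,log=-}
step 7 deliver 3→0: —
step 8 deliver 0→4: 4={part,t=1,log=-}
step 9 deliver 4→0: 0={coor,t=1,log=p}
step 10 deliver 0→2: 2={part,t=1,log=p}
step 11 deliver 0→1: 1={part,t=1,log=p}
step 12 deliver 0→4: 4={part,t=1,log=p}
step 13 deliver 0→3: 3={part,t=1,log=p}
step 14 deliver 1→4: —
step 15 deliver 2→3: —
step 16 propose(0,'z'): 0={coor,t=2,log=p}
step 17 deliver 0→3: 3={part,t=2,log=p}
step 18 deliver 3→0: —
step 19 deliver 0→4: 4={part,t=2,log=p}
step 20 deliver 4→0: —
step 21 deliver 0→1: 1={part,t=2,log=p}
step 22 deliver 1→0: —
step 23 timeout(0): 0={coor,t=3,log=p}
step 24 deliver 0→4: 4={part,t=3,log=p}
step 25 deliver 0→4: —
step 26 crash(1): 1={✗part,t=2,log=p}
step 27 deliver 2→1: —
step 28 deliver 3→2: —
step 29 recover(1): 1={part,t=2,log=p}
step 30 deliver 0→1: 1={part,t=3,log=p}
step 31 deliver 1→3: —

no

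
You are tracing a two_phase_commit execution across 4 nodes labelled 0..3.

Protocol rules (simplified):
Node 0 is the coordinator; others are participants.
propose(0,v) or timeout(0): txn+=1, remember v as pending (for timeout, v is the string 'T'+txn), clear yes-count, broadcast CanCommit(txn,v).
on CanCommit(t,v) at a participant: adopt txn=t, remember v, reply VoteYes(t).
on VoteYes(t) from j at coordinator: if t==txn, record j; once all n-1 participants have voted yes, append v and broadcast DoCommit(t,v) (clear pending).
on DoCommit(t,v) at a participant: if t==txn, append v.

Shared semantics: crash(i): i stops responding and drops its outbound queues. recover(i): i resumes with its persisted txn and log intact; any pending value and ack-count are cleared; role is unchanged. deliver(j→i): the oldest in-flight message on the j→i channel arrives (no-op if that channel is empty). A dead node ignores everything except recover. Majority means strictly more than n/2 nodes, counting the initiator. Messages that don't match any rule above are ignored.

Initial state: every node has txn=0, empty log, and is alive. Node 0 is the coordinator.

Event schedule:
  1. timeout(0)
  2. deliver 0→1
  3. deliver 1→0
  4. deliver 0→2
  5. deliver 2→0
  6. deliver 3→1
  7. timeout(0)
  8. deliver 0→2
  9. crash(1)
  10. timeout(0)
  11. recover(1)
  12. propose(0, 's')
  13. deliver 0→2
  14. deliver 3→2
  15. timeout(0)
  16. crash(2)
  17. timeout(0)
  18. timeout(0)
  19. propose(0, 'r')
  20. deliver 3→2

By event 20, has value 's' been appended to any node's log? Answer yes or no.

step 1 timeout(0): 0={coor,t=1,log=-}
step 2 deliver 0→1: 1={part,t=1,log=-}
step 3 deliver 1→0: —
step 4 deliver 0→2: 2={part,t=1,log=-}
step 5 deliver 2→0: —
step 6 deliver 3→1: —
step 7 timeout(0): 0={coor,t=2,log=-}
step 8 deliver 0→2: 2={part,t=2,log=-}
step 9 crash(1): 1={✗part,t=1,log=-}
step 10 timeout(0): 0={coor,t=3,log=-}
step 11 recover(1): 1={part,t=1,log=-}
step 12 propose(0,'s'): 0={coor,t=4,log=-}
step 13 deliver 0→2: 2={part,t=3,log=-}
step 14 deliver 3→2: —
step 15 timeout(0): 0={coor,t=5,log=-}
step 16 crash(2): 2={✗part,t=3,log=-}
step 17 timeout(0): 0={coor,t=6,log=-}
step 18 timeout(0): 0={coor,t=7,log=-}
step 19 propose(0,'r'): 0={coor,t=8,log=-}
step 20 deliver 3→2: —

no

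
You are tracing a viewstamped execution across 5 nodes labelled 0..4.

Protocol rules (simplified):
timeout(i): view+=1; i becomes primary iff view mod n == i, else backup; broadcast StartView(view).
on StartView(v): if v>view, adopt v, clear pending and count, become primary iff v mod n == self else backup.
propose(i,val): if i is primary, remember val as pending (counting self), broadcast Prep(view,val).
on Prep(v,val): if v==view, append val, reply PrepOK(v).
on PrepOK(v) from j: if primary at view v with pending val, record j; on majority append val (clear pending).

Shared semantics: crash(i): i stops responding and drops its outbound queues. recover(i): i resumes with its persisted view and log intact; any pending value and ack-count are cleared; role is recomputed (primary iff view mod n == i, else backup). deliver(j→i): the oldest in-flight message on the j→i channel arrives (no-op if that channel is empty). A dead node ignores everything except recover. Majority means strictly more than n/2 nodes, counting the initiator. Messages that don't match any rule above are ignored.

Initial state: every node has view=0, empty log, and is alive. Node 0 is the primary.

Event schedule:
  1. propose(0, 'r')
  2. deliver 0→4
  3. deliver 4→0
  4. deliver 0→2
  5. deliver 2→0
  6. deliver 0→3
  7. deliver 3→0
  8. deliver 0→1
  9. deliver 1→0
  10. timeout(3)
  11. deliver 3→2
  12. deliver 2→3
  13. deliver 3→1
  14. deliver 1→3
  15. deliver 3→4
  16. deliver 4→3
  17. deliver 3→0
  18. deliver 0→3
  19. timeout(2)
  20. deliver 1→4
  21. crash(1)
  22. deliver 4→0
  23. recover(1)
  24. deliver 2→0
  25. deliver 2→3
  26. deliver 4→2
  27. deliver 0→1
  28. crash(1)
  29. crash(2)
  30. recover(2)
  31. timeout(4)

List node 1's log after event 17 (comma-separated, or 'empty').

r

step 1 propose(0,'r'): —
step 2 deliver 0→4: 4={back,v=0,log=r}
step 3 deliver 4→0: —
step 4 deliver 0→2: 2={back,v=0,log=r}
step 5 deliver 2→0: 0={prim,v=0,log=r}
step 6 deliver 0→3: 3={back,v=0,log=r}
step 7 deliver 3→0: —
step 8 deliver 0→1: 1={back,v=0,log=r}
step 9 deliver 1→0: —
step 10 timeout(3): 3={back,v=1,log=r}
step 11 deliver 3→2: 2={back,v=1,log=r}
step 12 deliver 2→3: —
step 13 deliver 3→1: 1={prim,v=1,log=r}
step 14 deliver 1→3: —
step 15 deliver 3→4: 4={back,v=1,log=r}
step 16 deliver 4→3: —
step 17 deliver 3→0: 0={back,v=1,log=r}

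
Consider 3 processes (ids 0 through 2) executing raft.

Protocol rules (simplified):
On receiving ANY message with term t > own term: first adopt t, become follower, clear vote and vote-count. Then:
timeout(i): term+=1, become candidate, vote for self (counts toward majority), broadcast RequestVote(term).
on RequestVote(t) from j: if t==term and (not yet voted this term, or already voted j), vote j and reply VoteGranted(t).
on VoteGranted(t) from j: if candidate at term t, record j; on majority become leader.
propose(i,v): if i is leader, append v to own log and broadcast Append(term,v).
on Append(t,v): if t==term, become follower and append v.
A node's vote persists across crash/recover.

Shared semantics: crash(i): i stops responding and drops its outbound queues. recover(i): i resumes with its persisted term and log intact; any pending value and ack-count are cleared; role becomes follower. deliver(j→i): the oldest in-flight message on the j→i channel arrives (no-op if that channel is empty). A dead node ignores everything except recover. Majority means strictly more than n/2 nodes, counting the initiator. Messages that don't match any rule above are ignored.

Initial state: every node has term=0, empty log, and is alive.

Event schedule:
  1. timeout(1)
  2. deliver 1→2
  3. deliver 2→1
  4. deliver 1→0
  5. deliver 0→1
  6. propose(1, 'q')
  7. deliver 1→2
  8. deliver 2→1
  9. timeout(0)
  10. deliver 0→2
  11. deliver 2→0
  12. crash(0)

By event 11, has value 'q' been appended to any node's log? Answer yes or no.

1. timeout(1):  <1:cand t1 ->
2. deliver 1→2:  <2:foll t1 ->
3. deliver 2→1:  <1:lead t1 ->
4. deliver 1→0:  <0:foll t1 ->
5. deliver 0→1:  nop
6. propose(1,'q'):  <1:lead t1 q>
7. deliver 1→2:  <2:foll t1 q>
8. deliver 2→1:  nop
9. timeout(0):  <0:cand t2 ->
10. deliver 0→2:  <2:foll t2 q>
11. deliver 2→0:  <0:lead t2 ->

yes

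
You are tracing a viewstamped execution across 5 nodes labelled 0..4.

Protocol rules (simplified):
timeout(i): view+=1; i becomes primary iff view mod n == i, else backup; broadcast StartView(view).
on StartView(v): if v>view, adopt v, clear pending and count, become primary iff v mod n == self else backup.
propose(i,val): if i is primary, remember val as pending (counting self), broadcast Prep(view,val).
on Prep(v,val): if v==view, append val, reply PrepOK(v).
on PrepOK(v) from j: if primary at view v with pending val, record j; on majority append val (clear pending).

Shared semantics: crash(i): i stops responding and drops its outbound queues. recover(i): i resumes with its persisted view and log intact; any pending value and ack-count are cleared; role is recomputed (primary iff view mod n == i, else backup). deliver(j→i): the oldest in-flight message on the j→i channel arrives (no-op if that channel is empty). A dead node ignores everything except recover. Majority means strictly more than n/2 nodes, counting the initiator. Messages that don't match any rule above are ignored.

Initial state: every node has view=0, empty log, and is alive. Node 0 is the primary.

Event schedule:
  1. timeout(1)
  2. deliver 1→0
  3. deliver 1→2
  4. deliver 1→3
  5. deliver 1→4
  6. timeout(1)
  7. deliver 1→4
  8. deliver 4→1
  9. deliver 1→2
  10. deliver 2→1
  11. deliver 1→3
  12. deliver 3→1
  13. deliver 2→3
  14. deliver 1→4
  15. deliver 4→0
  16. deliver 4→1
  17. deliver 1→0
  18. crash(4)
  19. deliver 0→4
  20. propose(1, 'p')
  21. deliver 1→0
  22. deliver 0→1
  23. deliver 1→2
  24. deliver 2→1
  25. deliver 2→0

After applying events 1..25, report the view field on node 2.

e1 timeout(1): 1[prim,v=1,-]
e2 deliver 1→0: 0[back,v=1,-]
e3 deliver 1→2: 2[back,v=1,-]
e4 deliver 1→3: 3[back,v=1,-]
e5 deliver 1→4: 4[back,v=1,-]
e6 timeout(1): 1[back,v=2,-]
e7 deliver 1→4: 4[back,v=2,-]
e8 deliver 4→1: ·
e9 deliver 1→2: 2[prim,v=2,-]
e10 deliver 2→1: ·
e11 deliver 1→3: 3[back,v=2,-]
e12 deliver 3→1: ·
e13 deliver 2→3: ·
e14 deliver 1→4: ·
e15 deliver 4→0: ·
e16 deliver 4→1: ·
e17 deliver 1→0: 0[back,v=2,-]
e18 crash(4): 4[✗back,v=2,-]
e19 deliver 0→4: ·
e20 propose(1,'p'): ·
e21 deliver 1→0: ·
e22 deliver 0→1: ·
e23 deliver 1→2: ·
e24 deliver 2→1: ·
e25 deliver 2→0: ·

2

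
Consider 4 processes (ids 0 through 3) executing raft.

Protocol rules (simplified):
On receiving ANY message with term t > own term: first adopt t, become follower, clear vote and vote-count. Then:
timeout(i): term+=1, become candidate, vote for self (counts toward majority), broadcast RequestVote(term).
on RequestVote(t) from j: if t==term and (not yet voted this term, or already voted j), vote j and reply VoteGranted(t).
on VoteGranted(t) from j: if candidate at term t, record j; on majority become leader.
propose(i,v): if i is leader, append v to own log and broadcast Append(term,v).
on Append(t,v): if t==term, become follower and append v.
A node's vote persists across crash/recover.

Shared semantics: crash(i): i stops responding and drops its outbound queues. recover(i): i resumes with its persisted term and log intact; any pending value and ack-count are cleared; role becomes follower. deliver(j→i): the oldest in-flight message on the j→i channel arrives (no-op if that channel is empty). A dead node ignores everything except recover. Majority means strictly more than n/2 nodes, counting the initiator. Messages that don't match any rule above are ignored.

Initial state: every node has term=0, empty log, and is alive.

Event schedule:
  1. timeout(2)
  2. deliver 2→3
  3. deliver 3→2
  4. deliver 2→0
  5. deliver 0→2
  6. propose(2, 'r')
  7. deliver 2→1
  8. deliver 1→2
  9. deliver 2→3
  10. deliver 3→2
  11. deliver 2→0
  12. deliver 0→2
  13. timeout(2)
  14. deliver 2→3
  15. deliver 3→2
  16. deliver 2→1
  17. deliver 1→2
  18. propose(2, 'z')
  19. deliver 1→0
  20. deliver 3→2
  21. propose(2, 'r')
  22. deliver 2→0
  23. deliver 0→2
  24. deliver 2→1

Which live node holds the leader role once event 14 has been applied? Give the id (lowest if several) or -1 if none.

[1] timeout(2) → N2(cand t1 [-])
[2] deliver 2→3 → N3(foll t1 [-])
[3] deliver 3→2 → ∅
[4] deliver 2→0 → N0(foll t1 [-])
[5] deliver 0→2 → N2(lead t1 [-])
[6] propose(2,'r') → N2(lead t1 [r])
[7] deliver 2→1 → N1(foll t1 [-])
[8] deliver 1→2 → ∅
[9] deliver 2→3 → N3(foll t1 [r])
[10] deliver 3→2 → ∅
[11] deliver 2→0 → N0(foll t1 [r])
[12] deliver 0→2 → ∅
[13] timeout(2) → N2(cand t2 [r])
[14] deliver 2→3 → N3(foll t2 [r])

-1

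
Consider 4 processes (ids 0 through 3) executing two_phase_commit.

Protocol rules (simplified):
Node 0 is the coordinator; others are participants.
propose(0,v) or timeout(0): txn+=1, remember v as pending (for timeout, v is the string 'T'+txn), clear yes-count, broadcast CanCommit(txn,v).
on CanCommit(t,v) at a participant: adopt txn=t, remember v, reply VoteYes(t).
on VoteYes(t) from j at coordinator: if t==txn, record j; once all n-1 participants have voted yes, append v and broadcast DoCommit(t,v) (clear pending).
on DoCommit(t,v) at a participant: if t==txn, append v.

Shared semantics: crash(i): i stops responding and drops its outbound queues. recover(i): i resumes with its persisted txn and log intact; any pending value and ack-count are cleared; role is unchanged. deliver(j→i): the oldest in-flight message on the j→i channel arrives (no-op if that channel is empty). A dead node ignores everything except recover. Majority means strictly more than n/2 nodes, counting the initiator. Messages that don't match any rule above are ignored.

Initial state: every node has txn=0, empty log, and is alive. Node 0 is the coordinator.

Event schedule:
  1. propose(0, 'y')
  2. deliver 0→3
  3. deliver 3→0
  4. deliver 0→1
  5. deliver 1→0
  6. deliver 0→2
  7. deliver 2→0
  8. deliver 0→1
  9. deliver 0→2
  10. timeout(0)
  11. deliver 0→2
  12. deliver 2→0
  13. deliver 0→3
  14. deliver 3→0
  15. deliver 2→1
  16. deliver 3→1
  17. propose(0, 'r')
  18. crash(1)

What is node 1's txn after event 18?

1

[1] propose(0,'y') → N0(coor t1 [-])
[2] deliver 0→3 → N3(part t1 [-])
[3] deliver 3→0 → ∅
[4] deliver 0→1 → N1(part t1 [-])
[5] deliver 1→0 → ∅
[6] deliver 0→2 → N2(part t1 [-])
[7] deliver 2→0 → N0(coor t1 [y])
[8] deliver 0→1 → N1(part t1 [y])
[9] deliver 0→2 → N2(part t1 [y])
[10] timeout(0) → N0(coor t2 [y])
[11] deliver 0→2 → N2(part t2 [y])
[12] deliver 2→0 → ∅
[13] deliver 0→3 → N3(part t1 [y])
[14] deliver 3→0 → ∅
[15] deliver 2→1 → ∅
[16] deliver 3→1 → ∅
[17] propose(0,'r') → N0(coor t3 [y])
[18] crash(1) → N1(✗part t1 [y])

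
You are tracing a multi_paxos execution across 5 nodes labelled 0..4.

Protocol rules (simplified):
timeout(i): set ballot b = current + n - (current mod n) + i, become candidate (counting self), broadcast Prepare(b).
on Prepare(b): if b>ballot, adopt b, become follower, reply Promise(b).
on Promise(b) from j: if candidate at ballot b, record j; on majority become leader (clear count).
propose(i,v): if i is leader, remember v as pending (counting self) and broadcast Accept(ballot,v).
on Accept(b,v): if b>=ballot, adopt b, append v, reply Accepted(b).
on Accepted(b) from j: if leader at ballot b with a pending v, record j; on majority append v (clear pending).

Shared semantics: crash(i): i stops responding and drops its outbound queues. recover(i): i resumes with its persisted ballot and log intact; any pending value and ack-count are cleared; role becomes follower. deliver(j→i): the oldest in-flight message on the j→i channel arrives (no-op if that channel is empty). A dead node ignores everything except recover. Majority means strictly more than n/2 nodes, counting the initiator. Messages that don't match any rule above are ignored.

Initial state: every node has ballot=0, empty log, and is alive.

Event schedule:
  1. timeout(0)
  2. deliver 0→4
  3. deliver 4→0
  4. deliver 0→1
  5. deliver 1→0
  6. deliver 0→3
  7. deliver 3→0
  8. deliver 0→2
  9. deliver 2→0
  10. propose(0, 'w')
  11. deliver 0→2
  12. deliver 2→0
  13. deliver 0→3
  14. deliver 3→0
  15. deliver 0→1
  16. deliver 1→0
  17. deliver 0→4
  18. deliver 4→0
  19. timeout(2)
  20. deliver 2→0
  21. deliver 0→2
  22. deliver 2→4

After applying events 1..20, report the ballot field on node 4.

5

1. timeout(0):  <0:cand b5 ->
2. deliver 0→4:  <4:foll b5 ->
3. deliver 4→0:  nop
4. deliver 0→1:  <1:foll b5 ->
5. deliver 1→0:  <0:lead b5 ->
6. deliver 0→3:  <3:foll b5 ->
7. deliver 3→0:  nop
8. deliver 0→2:  <2:foll b5 ->
9. deliver 2→0:  nop
10. propose(0,'w'):  nop
11. deliver 0→2:  <2:foll b5 w>
12. deliver 2→0:  nop
13. deliver 0→3:  <3:foll b5 w>
14. deliver 3→0:  <0:lead b5 w>
15. deliver 0→1:  <1:foll b5 w>
16. deliver 1→0:  nop
17. deliver 0→4:  <4:foll b5 w>
18. deliver 4→0:  nop
19. timeout(2):  <2:cand b12 w>
20. deliver 2→0:  <0:foll b12 w>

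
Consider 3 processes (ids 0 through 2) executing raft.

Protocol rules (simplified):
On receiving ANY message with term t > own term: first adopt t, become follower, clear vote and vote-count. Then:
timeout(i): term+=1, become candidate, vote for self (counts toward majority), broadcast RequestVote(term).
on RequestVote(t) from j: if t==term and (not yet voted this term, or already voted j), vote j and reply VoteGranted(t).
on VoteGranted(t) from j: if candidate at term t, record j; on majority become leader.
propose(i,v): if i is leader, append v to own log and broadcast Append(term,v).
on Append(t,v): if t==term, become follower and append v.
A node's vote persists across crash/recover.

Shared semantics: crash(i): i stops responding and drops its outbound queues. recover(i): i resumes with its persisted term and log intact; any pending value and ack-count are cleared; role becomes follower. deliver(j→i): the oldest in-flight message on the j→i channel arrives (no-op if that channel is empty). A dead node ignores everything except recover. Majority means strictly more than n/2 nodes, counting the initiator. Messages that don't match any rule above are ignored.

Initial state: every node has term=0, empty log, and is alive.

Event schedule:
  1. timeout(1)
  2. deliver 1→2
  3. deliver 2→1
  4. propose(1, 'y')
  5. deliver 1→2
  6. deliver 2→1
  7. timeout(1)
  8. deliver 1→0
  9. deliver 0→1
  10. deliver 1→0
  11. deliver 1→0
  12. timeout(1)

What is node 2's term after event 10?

e1 timeout(1): 1[cand,t=1,-]
e2 deliver 1→2: 2[foll,t=1,-]
e3 deliver 2→1: 1[lead,t=1,-]
e4 propose(1,'y'): 1[lead,t=1,y]
e5 deliver 1→2: 2[foll,t=1,y]
e6 deliver 2→1: ·
e7 timeout(1): 1[cand,t=2,y]
e8 deliver 1→0: 0[foll,t=1,-]
e9 deliver 0→1: ·
e10 deliver 1→0: 0[foll,t=1,y]

1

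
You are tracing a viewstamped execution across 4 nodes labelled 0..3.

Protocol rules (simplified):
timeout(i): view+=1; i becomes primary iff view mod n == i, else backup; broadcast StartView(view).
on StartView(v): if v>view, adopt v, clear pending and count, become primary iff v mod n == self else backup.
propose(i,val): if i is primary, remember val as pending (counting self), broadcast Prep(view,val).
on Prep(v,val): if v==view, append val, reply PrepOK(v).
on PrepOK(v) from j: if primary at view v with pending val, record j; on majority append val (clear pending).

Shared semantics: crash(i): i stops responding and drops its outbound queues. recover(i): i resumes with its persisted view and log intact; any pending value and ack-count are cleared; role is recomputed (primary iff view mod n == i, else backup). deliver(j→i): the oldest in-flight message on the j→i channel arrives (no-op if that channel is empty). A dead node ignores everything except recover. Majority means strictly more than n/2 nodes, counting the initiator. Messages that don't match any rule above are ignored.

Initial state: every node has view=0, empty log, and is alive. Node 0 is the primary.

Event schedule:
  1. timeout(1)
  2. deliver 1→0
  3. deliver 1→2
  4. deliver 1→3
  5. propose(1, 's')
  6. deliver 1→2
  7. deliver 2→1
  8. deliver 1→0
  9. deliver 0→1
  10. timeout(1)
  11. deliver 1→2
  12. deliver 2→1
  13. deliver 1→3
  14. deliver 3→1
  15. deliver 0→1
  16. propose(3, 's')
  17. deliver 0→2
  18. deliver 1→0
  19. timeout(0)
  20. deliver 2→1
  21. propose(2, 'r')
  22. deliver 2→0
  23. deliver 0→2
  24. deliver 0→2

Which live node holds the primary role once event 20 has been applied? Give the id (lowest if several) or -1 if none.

e1 timeout(1): 1[prim,v=1,-]
e2 deliver 1→0: 0[back,v=1,-]
e3 deliver 1→2: 2[back,v=1,-]
e4 deliver 1→3: 3[back,v=1,-]
e5 propose(1,'s'): ·
e6 deliver 1→2: 2[back,v=1,s]
e7 deliver 2→1: ·
e8 deliver 1→0: 0[back,v=1,s]
e9 deliver 0→1: 1[prim,v=1,s]
e10 timeout(1): 1[back,v=2,s]
e11 deliver 1→2: 2[prim,v=2,s]
e12 deliver 2→1: ·
e13 deliver 1→3: 3[back,v=1,s]
e14 deliver 3→1: ·
e15 deliver 0→1: ·
e16 propose(3,'s'): ·
e17 deliver 0→2: ·
e18 deliver 1→0: 0[back,v=2,s]
e19 timeout(0): 0[back,v=3,s]
e20 deliver 2→1: ·

2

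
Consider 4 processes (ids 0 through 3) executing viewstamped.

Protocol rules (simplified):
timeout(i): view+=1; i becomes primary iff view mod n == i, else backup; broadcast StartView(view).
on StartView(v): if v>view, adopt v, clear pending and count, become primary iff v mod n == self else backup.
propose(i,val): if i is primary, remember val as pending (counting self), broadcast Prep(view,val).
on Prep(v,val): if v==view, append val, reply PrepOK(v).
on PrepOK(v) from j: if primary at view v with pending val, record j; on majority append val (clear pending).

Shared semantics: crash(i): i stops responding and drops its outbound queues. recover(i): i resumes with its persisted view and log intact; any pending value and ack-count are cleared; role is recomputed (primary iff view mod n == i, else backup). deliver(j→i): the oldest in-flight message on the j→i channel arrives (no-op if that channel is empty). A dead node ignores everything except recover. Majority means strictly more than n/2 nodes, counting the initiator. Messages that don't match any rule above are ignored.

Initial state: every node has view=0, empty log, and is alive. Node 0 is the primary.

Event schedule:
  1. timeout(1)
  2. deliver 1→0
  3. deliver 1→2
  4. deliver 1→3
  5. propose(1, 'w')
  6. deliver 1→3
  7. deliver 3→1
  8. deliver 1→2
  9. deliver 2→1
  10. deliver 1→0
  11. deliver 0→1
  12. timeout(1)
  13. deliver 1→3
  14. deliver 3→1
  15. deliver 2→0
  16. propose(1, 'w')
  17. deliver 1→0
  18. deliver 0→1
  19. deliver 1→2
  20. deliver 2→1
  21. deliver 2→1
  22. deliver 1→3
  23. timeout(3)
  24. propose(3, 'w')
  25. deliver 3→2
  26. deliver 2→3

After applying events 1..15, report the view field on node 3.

[1] timeout(1) → N1(prim v1 [-])
[2] deliver 1→0 → N0(back v1 [-])
[3] deliver 1→2 → N2(back v1 [-])
[4] deliver 1→3 → N3(back v1 [-])
[5] propose(1,'w') → ∅
[6] deliver 1→3 → N3(back v1 [w])
[7] deliver 3→1 → ∅
[8] deliver 1→2 → N2(back v1 [w])
[9] deliver 2→1 → N1(prim v1 [w])
[10] deliver 1→0 → N0(back v1 [w])
[11] deliver 0→1 → ∅
[12] timeout(1) → N1(back v2 [w])
[13] deliver 1→3 → N3(back v2 [w])
[14] deliver 3→1 → ∅
[15] deliver 2→0 → ∅

2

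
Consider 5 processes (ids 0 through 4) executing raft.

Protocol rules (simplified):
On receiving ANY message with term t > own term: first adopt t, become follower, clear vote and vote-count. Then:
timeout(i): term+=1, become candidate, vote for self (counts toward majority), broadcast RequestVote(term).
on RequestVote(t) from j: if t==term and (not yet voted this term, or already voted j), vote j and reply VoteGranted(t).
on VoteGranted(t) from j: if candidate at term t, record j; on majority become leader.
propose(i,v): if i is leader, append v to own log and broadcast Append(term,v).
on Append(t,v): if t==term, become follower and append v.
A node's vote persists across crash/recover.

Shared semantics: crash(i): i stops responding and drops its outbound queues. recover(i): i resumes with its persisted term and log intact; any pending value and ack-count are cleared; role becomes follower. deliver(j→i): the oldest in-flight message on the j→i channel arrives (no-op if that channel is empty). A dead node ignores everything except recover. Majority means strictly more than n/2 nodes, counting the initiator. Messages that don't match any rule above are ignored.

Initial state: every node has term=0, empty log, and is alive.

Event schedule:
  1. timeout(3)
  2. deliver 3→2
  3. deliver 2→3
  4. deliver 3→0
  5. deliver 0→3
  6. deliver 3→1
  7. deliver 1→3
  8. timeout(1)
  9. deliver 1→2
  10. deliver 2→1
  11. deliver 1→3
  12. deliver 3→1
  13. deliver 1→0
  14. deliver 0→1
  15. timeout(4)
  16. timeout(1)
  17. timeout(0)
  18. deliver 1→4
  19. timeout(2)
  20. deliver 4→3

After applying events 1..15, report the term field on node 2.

[1] timeout(3) → N3(cand t1 [-])
[2] deliver 3→2 → N2(foll t1 [-])
[3] deliver 2→3 → ∅
[4] deliver 3→0 → N0(foll t1 [-])
[5] deliver 0→3 → N3(lead t1 [-])
[6] deliver 3→1 → N1(foll t1 [-])
[7] deliver 1→3 → ∅
[8] timeout(1) → N1(cand t2 [-])
[9] deliver 1→2 → N2(foll t2 [-])
[10] deliver 2→1 → ∅
[11] deliver 1→3 → N3(foll t2 [-])
[12] deliver 3→1 → N1(lead t2 [-])
[13] deliver 1→0 → N0(foll t2 [-])
[14] deliver 0→1 → ∅
[15] timeout(4) → N4(cand t1 [-])

2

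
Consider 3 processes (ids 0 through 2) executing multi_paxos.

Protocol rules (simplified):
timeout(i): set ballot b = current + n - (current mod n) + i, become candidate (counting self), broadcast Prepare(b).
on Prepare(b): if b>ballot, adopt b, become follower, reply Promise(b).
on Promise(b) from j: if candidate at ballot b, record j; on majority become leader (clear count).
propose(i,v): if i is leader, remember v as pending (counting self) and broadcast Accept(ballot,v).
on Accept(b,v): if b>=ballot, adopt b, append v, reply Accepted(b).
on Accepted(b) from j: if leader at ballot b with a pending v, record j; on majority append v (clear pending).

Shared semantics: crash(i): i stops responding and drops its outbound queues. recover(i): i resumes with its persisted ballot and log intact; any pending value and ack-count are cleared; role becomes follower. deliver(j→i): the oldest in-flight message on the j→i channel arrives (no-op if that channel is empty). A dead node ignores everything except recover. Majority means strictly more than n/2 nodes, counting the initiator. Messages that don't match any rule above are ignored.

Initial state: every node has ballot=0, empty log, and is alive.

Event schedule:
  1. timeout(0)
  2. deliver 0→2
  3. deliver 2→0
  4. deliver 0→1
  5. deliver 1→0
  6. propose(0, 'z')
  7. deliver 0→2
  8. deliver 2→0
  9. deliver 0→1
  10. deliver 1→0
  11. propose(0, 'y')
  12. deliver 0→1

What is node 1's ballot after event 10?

e1 timeout(0): 0[cand,b=3,-]
e2 deliver 0→2: 2[foll,b=3,-]
e3 deliver 2→0: 0[lead,b=3,-]
e4 deliver 0→1: 1[foll,b=3,-]
e5 deliver 1→0: ·
e6 propose(0,'z'): ·
e7 deliver 0→2: 2[foll,b=3,z]
e8 deliver 2→0: 0[lead,b=3,z]
e9 deliver 0→1: 1[foll,b=3,z]
e10 deliver 1→0: ·

3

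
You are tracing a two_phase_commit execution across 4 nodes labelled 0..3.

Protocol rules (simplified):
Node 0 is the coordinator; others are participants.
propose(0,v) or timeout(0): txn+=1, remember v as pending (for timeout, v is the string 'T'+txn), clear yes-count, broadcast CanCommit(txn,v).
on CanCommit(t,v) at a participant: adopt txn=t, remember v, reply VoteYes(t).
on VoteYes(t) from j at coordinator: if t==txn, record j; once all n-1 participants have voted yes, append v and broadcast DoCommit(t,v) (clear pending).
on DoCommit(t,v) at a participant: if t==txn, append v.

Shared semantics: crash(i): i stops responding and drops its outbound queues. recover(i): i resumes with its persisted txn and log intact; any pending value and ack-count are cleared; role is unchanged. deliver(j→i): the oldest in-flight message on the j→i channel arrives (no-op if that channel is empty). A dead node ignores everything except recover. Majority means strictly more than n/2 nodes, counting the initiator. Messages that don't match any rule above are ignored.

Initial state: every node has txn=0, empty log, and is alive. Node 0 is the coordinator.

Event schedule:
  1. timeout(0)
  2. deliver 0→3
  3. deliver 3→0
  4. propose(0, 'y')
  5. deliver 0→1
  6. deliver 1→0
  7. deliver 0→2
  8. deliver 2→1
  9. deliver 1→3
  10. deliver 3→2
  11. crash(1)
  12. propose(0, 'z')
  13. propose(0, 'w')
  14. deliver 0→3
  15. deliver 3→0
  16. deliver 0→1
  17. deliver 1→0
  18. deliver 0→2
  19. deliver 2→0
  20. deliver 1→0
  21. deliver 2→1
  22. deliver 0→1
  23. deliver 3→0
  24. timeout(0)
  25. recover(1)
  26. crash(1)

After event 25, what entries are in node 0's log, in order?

step 1 timeout(0): 0={coor,t=1,log=-}
step 2 deliver 0→3: 3={part,t=1,log=-}
step 3 deliver 3→0: —
step 4 propose(0,'y'): 0={coor,t=2,log=-}
step 5 deliver 0→1: 1={part,t=1,log=-}
step 6 deliver 1→0: —
step 7 deliver 0→2: 2={part,t=1,log=-}
step 8 deliver 2→1: —
step 9 deliver 1→3: —
step 10 deliver 3→2: —
step 11 crash(1): 1={✗part,t=1,log=-}
step 12 propose(0,'z'): 0={coor,t=3,log=-}
step 13 propose(0,'w'): 0={coor,t=4,log=-}
step 14 deliver 0→3: 3={part,t=2,log=-}
step 15 deliver 3→0: —
step 16 deliver 0→1: —
step 17 deliver 1→0: —
step 18 deliver 0→2: 2={part,t=2,log=-}
step 19 deliver 2→0: —
step 20 deliver 1→0: —
step 21 deliver 2→1: —
step 22 deliver 0→1: —
step 23 deliver 3→0: —
step 24 timeout(0): 0={coor,t=5,log=-}
step 25 recover(1): 1={part,t=1,log=-}

empty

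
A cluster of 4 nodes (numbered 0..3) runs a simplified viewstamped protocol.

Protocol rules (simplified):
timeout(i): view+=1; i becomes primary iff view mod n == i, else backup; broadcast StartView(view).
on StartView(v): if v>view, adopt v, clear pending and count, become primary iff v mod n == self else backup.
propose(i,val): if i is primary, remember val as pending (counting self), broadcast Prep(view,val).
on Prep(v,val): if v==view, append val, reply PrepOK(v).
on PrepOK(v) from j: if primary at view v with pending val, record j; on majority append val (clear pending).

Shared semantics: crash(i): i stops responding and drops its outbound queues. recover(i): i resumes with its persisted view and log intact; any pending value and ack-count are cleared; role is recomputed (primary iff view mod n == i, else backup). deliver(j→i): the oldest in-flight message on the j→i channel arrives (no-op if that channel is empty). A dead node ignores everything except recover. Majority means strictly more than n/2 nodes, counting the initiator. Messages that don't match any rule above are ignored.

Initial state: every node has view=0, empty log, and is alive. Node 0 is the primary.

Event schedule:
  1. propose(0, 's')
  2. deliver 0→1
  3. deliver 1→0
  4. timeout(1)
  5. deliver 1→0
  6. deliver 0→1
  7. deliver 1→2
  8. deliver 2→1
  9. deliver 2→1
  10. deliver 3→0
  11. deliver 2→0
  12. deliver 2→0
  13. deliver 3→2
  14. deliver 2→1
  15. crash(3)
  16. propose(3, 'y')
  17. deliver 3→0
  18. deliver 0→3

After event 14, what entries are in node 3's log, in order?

1. propose(0,'s'):  nop
2. deliver 0→1:  <1:back v0 s>
3. deliver 1→0:  nop
4. timeout(1):  <1:prim v1 s>
5. deliver 1→0:  <0:back v1 ->
6. deliver 0→1:  nop
7. deliver 1→2:  <2:back v1 ->
8. deliver 2→1:  nop
9. deliver 2→1:  nop
10. deliver 3→0:  nop
11. deliver 2→0:  nop
12. deliver 2→0:  nop
13. deliver 3→2:  nop
14. deliver 2→1:  nop

empty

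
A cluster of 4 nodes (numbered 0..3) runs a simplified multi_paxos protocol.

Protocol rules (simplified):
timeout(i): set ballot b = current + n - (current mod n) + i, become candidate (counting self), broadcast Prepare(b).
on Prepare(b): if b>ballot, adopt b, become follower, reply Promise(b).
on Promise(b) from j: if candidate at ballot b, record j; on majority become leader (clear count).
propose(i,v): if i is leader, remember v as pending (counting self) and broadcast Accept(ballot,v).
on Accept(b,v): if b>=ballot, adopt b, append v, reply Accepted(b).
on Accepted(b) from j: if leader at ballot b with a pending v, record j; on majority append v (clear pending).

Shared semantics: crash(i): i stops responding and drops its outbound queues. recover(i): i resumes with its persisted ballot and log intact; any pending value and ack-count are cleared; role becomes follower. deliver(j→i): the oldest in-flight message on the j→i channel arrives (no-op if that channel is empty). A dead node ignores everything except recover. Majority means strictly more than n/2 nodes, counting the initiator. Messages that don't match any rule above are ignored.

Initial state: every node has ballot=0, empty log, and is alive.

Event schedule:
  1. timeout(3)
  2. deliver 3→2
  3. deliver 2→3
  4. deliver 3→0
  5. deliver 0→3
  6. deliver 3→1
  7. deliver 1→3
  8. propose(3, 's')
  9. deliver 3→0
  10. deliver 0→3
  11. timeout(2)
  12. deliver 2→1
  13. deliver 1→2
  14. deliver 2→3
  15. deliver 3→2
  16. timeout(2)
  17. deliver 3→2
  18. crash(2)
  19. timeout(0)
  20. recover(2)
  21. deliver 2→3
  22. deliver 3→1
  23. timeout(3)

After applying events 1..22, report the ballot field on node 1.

10

step 1 timeout(3): 3={cand,b=7,log=-}
step 2 deliver 3→2: 2={foll,b=7,log=-}
step 3 deliver 2→3: —
step 4 deliver 3→0: 0={foll,b=7,log=-}
step 5 deliver 0→3: 3={lead,b=7,log=-}
step 6 deliver 3→1: 1={foll,b=7,log=-}
step 7 deliver 1→3: —
step 8 propose(3,'s'): —
step 9 deliver 3→0: 0={foll,b=7,log=s}
step 10 deliver 0→3: —
step 11 timeout(2): 2={cand,b=10,log=-}
step 12 deliver 2→1: 1={foll,b=10,log=-}
step 13 deliver 1→2: —
step 14 deliver 2→3: 3={foll,b=10,log=-}
step 15 deliver 3→2: —
step 16 timeout(2): 2={cand,b=14,log=-}
step 17 deliver 3→2: —
step 18 crash(2): 2={✗cand,b=14,log=-}
step 19 timeout(0): 0={cand,b=8,log=s}
step 20 recover(2): 2={foll,b=14,log=-}
step 21 deliver 2→3: —
step 22 deliver 3→1: —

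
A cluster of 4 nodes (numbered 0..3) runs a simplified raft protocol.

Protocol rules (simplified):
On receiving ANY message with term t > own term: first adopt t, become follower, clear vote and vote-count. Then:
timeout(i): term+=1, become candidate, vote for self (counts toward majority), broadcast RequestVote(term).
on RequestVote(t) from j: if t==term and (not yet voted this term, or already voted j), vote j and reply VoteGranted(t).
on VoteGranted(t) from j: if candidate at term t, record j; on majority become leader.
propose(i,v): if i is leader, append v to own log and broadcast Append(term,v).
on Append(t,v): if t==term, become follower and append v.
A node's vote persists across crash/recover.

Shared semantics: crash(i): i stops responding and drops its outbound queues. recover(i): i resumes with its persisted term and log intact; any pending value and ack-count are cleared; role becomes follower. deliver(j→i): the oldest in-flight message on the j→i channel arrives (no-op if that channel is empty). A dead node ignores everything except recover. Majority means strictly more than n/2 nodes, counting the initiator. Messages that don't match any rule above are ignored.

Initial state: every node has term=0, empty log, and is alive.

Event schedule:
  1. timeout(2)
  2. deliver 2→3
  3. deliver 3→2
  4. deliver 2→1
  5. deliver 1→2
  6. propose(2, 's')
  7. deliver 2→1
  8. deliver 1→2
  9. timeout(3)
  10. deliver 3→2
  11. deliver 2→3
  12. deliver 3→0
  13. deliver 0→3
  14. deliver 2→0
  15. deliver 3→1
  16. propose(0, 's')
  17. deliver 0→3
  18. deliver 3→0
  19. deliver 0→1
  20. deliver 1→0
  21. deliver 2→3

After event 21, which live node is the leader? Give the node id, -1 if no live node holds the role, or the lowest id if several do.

3

[1] timeout(2) → N2(cand t1 [-])
[2] deliver 2→3 → N3(foll t1 [-])
[3] deliver 3→2 → ∅
[4] deliver 2→1 → N1(foll t1 [-])
[5] deliver 1→2 → N2(lead t1 [-])
[6] propose(2,'s') → N2(lead t1 [s])
[7] deliver 2→1 → N1(foll t1 [s])
[8] deliver 1→2 → ∅
[9] timeout(3) → N3(cand t2 [-])
[10] deliver 3→2 → N2(foll t2 [s])
[11] deliver 2→3 → ∅
[12] deliver 3→0 → N0(foll t2 [-])
[13] deliver 0→3 → ∅
[14] deliver 2→0 → ∅
[15] deliver 3→1 → N1(foll t2 [s])
[16] propose(0,'s') → ∅
[17] deliver 0→3 → ∅
[18] deliver 3→0 → ∅
[19] deliver 0→1 → ∅
[20] deliver 1→0 → ∅
[21] deliver 2→3 → N3(lead t2 [-])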